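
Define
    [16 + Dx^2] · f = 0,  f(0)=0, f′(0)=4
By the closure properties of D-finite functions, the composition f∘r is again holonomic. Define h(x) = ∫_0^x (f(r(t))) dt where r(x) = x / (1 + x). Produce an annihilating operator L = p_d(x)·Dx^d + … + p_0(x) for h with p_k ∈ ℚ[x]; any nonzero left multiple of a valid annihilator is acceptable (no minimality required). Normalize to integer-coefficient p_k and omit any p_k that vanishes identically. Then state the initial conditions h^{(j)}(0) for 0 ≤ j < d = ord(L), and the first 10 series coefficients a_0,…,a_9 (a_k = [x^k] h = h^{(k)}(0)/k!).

f: a_k = 0, 4, 0, -32/3, 0, 128/15, 0, -1024/315, 0, 2048/2835, …
h₀=f(r): pull back L_f along r ⇒ L₀.
h=∫₀ˣh₀: take L = L₀·Dx.
L = 16·Dx + (2 + 6·x + 6·x^2 + 2·x^3)·Dx^2 + (1 + 4·x + 6·x^2 + 4·x^3 + x^4)·Dx^3  (order 3).
h: a_k = 0, 0, 2, -4/3, -5/3, 28/5, -386/45, 60/7, -2461/630, -2516/405, …
ICs: h(0) = 0, h′(0) = 0, h′′(0) = 4.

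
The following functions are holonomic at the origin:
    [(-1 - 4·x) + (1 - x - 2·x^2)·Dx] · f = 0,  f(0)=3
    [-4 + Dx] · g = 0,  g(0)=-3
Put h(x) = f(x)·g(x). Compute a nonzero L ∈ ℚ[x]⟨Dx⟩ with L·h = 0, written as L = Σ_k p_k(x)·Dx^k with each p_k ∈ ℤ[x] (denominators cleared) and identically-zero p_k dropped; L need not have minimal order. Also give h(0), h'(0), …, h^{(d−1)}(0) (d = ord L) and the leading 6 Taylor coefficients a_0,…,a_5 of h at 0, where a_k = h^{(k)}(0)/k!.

L = (5 - 8·x^2) + (-1 + x + 2·x^2)·Dx  (order 1).
h: a_k = -9, -45, -135, -321, -687, -7029/5, …
ICs: h(0) = -9.

f: a_k = 3, 3, 9, 15, 33, 63, …
g: a_k = -3, -12, -24, -32, -32, -128/5, …
L₀ := L_f ⊗_s L_g (sym. prod.), ord ≤ 1.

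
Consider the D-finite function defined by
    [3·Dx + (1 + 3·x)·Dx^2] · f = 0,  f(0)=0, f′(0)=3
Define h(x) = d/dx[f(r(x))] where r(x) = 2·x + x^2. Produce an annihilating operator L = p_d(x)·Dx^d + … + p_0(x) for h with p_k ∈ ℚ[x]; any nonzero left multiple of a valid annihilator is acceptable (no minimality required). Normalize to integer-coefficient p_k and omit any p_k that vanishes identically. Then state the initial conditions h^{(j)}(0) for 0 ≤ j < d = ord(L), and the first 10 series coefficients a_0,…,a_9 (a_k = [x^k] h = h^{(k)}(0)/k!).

f: a_k = 0, 3, -9/2, 9, -81/4, 243/5, -243/2, 2187/7, -6561/8, 2187, …
Change of var in L_f (x↦r) gives L₀.
Derive L from L₀ (diff closure).
L = (5 + 6·x + 3·x^2) + (1 + 7·x + 9·x^2 + 3·x^3)·Dx  (order 1).
h: a_k = 6, -30, 162, -882, 4806, -26190, 142722, -777762, 4238406, -23097150, …
ICs: h(0) = 6.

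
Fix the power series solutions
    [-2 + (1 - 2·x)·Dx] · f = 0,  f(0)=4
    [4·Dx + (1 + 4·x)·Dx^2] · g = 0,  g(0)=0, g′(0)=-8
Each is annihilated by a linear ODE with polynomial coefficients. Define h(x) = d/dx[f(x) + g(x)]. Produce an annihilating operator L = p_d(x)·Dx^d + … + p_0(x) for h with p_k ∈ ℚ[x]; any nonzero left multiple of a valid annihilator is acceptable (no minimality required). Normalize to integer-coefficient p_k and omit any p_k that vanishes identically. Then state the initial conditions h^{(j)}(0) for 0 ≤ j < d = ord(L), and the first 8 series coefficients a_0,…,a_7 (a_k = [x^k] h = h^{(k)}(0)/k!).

L = (28 + 16·x) + (-1 + 40·x + 32·x^2)·Dx + (-1 - 3·x + 6·x^2 + 8·x^3)·Dx^2  (order 2).
h: a_k = 0, 64, -32, 768, -1408, 9728, -29184, 139264, …
ICs: h(0) = 0, h′(0) = 64.

f: a_k = 4, 8, 16, 32, 64, 128, 256, 512, …
g: a_k = 0, -8, 16, -128/3, 128, -2048/5, 4096/3, -32768/7, …
Sum ⇒ L₀ = lclm(L_f,L_g) in ℚ(x)⟨Dx⟩.
h=h₀': d/dx-closure on L₀ ⇒ L.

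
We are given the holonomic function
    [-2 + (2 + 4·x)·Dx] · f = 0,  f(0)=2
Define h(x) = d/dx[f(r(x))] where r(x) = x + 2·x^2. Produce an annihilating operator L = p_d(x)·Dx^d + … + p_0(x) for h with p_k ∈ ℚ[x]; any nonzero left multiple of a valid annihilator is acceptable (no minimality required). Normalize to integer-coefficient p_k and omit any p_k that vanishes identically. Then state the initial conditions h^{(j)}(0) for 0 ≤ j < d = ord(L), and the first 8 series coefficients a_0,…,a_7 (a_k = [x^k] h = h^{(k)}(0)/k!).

L = 3 + (-1 - 6·x - 12·x^2 - 16·x^3)·Dx  (order 1).
h: a_k = 2, 6, -9, 3, 75/4, -171/4, 147/8, 867/8, …
ICs: h(0) = 2.

f: a_k = 2, 2, -1, 1, -5/4, 7/4, -21/8, 33/8, …
L₀ from L_f via x↦r, Dx↦r'^{-1}Dx.
h=h₀': d/dx-closure on L₀ ⇒ L.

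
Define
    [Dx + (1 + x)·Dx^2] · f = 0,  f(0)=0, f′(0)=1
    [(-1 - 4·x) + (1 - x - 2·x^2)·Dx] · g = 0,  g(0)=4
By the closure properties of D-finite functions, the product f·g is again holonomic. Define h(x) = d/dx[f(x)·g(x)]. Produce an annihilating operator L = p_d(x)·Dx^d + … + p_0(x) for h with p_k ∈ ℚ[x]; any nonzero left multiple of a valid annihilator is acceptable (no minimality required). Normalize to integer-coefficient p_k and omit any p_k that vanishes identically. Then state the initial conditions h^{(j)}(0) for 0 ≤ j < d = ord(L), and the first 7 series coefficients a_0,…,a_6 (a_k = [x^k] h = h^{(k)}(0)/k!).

f: a_k = 0, 1, -1/2, 1/3, -1/4, 1/5, -1/6, …
g: a_k = 4, 4, 12, 20, 44, 84, 172, …
Product ⇒ symmetric product L₀, ord ≤ 2.
h=h₀': d/dx-closure on L₀ ⇒ L.
L = (72 + 180·x + 144·x^2) + (13 + 93·x + 192·x^2 + 112·x^3)·Dx + (-5 - 8·x + 15·x^2 + 34·x^3 + 16·x^4)·Dx^2  (order 2).
h: a_k = 4, 4, 34, 172/3, 189, 1974/5, 4969/5, …
ICs: h(0) = 4, h′(0) = 4.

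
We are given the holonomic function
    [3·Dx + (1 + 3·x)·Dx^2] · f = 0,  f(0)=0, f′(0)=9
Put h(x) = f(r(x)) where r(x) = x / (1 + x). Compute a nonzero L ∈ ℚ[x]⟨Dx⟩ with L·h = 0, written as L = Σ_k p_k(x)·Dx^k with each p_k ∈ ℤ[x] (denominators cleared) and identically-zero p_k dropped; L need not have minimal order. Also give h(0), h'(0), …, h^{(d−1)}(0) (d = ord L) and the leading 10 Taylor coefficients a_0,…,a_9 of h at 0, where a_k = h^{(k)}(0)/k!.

L = (5 + 8·x)·Dx + (1 + 5·x + 4·x^2)·Dx^2  (order 2).
h: a_k = 0, 9, -45/2, 63, -765/4, 3069/5, -4095/2, 49149/7, -196605/8, 87381, …
ICs: h(0) = 0, h′(0) = 9.

f: a_k = 0, 9, -27/2, 27, -243/4, 729/5, -729/2, 6561/7, -19683/8, 6561, …
f∘r: x↦r, Dx↦Dx/r' in L_f ⇒ L₀.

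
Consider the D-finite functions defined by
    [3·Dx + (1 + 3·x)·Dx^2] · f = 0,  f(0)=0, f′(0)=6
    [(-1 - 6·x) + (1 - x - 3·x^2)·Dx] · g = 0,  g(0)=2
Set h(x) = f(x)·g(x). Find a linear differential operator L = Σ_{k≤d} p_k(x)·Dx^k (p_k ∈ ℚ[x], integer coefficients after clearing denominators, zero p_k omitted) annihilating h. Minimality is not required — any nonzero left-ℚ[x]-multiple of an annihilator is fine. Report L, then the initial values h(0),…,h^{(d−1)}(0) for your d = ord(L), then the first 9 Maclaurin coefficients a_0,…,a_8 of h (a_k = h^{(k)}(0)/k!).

f: a_k = 0, 6, -9, 18, -81/2, 486/5, -243, 4374/7, -6561/4, …
g: a_k = 2, 2, 8, 14, 38, 80, 194, 434, 1016, …
Product ⇒ symmetric product L₀, ord ≤ 2.
L = (9 + 36·x) + (-1 + 21·x + 45·x^2)·Dx + (-1 - 2·x + 6·x^2 + 9·x^3)·Dx^2  (order 2).
h: a_k = 0, 12, -6, 66, -33, 1797/5, -1128/5, 73581/35, -129849/70, …
ICs: h(0) = 0, h′(0) = 12.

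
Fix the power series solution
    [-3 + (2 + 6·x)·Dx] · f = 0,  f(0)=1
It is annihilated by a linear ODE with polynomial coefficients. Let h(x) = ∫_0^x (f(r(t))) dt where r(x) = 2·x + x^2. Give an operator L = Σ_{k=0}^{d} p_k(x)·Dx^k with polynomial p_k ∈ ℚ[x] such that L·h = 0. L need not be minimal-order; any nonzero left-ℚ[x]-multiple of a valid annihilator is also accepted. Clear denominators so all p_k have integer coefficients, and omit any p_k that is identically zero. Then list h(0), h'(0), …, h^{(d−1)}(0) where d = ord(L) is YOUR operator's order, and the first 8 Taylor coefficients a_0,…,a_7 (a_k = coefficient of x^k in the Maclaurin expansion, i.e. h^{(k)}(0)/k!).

L = (-3 - 3·x)·Dx + (1 + 6·x + 3·x^2)·Dx^2  (order 2).
h: a_k = 0, 1, 3/2, -1, 9/4, -63/10, 81/4, -999/14, …
ICs: h(0) = 0, h′(0) = 1.

f: a_k = 1, 3/2, -9/8, 27/16, -405/128, 1701/256, -15309/1024, 72171/2048, …
f∘r: x↦r, Dx↦Dx/r' in L_f ⇒ L₀.
h=∫₀ˣh₀: take L = L₀·Dx.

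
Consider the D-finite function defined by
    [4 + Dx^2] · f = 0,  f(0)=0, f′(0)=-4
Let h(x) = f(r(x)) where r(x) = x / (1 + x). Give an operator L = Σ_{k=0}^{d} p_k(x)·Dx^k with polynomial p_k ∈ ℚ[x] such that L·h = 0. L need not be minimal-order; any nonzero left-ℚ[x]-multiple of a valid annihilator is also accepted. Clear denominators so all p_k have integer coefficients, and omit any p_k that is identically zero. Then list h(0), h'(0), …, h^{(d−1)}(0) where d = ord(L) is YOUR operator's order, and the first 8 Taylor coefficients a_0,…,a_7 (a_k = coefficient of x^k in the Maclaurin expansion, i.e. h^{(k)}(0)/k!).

L = 4 + (2 + 6·x + 6·x^2 + 2·x^3)·Dx + (1 + 4·x + 6·x^2 + 4·x^3 + x^4)·Dx^2  (order 2).
h: a_k = 0, -4, 4, -4/3, -4, 172/15, -20, 8836/315, …
ICs: h(0) = 0, h′(0) = -4.

f: a_k = 0, -4, 0, 8/3, 0, -8/15, 0, 16/315, …
f∘r: x↦r, Dx↦Dx/r' in L_f ⇒ L₀.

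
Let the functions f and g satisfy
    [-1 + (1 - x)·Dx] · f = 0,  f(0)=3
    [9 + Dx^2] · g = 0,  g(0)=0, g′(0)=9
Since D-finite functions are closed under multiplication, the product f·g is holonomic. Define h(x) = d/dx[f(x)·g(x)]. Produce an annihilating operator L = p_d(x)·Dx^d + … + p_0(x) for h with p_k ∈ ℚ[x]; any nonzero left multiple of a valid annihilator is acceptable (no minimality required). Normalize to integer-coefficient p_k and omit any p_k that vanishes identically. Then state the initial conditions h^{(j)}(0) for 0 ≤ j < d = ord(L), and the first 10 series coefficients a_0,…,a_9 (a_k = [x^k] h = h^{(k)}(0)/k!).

L = (7 - 18·x + 9·x^2) + (-2 + 2·x)·Dx + (1 - 2·x + x^2)·Dx^2  (order 2).
h: a_k = 27, 54, -81/2, -54, 189/8, 567/20, 459/80, 459/70, 7533/640, 837/64, …
ICs: h(0) = 27, h′(0) = 54.

f: a_k = 3, 3, 3, 3, 3, 3, 3, 3, 3, 3, …
g: a_k = 0, 9, 0, -27/2, 0, 243/40, 0, -729/560, 0, 729/4480, …
Sym-product of L_f,L_g gives L₀ (≤ ord 2).
Differentiate: ansatz ord ≤ ord L₀ ⇒ L.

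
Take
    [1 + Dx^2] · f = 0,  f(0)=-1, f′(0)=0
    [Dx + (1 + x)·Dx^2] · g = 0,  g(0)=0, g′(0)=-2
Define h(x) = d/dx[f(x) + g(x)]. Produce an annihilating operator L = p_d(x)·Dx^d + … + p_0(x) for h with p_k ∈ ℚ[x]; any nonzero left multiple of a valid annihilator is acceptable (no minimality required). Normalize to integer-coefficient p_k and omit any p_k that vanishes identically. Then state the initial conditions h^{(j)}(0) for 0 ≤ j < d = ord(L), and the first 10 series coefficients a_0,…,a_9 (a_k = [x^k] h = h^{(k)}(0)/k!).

L = (7 + 2·x + x^2) + (3 + 5·x + 3·x^2 + x^3)·Dx + (7 + 2·x + x^2)·Dx^2 + (3 + 5·x + 3·x^2 + x^3)·Dx^3  (order 3).
h: a_k = -2, 3, -2, 11/6, -2, 241/120, -2, 10079/5040, -2, 725761/362880, …
ICs: h(0) = -2, h′(0) = 3, h′′(0) = -4.

f: a_k = -1, 0, 1/2, 0, -1/24, 0, 1/720, 0, -1/40320, 0, …
g: a_k = 0, -2, 1, -2/3, 1/2, -2/5, 1/3, -2/7, 1/4, -2/9, …
Sum ⇒ L₀ = lclm(L_f,L_g) in ℚ(x)⟨Dx⟩.
h₀' ⇒ L via d/dx closure of L₀.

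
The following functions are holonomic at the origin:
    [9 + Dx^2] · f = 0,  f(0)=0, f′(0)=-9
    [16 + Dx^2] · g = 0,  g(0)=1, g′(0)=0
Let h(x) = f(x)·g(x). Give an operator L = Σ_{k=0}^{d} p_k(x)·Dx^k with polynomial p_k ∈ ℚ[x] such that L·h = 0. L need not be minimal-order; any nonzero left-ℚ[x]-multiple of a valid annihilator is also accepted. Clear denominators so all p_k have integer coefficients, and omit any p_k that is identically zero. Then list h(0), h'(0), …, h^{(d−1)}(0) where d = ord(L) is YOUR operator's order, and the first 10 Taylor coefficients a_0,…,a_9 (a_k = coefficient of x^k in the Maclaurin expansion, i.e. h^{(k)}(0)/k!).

L = 49 + 50·Dx^2 + Dx^4  (order 4).
h: a_k = 0, -9, 0, 171/2, 0, -8403/40, 0, 137257/560, 0, -747289/4480, …
ICs: h(0) = 0, h′(0) = -9, h′′(0) = 0, h′′′(0) = 513.

f: a_k = 0, -9, 0, 27/2, 0, -243/40, 0, 729/560, 0, -729/4480, …
g: a_k = 1, 0, -8, 0, 32/3, 0, -256/45, 0, 512/315, 0, …
h₀=f·g: eliminate ⇒ L₀, order ≤ 2·2.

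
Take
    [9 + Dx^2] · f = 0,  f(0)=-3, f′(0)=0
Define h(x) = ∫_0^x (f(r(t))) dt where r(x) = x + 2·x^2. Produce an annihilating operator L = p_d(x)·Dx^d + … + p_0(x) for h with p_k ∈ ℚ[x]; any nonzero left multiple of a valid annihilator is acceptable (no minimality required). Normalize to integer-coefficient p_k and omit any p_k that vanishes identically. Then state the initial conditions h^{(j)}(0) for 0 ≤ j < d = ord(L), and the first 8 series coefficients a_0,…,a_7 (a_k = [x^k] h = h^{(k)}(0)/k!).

L = (9 + 108·x + 432·x^2 + 576·x^3)·Dx - 4·Dx^2 + (1 + 4·x)·Dx^3  (order 3).
h: a_k = 0, -3, 0, 9/2, 27/2, 351/40, -27/2, -19197/560, …
ICs: h(0) = 0, h′(0) = -3, h′′(0) = 0.

f: a_k = -3, 0, 27/2, 0, -81/8, 0, 243/80, 0, …
L₀ from L_f via x↦r, Dx↦r'^{-1}Dx.
∫: right-multiply L₀ by Dx.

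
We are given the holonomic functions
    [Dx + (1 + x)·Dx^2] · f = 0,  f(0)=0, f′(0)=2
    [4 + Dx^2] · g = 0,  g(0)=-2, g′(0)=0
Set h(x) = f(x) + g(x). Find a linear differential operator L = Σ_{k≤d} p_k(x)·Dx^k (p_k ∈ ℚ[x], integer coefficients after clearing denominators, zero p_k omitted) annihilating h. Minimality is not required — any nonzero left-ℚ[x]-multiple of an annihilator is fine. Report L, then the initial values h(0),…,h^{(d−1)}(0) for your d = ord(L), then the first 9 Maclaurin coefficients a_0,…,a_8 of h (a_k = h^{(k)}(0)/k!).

f: a_k = 0, 2, -1, 2/3, -1/2, 2/5, -1/3, 2/7, -1/4, …
g: a_k = -2, 0, 4, 0, -4/3, 0, 8/45, 0, -4/315, …
h₀=f+g: left-lcm gives L₀, ord ≤ 4.
L = (20 + 16·x + 8·x^2)·Dx + (12 + 28·x + 24·x^2 + 8·x^3)·Dx^2 + (5 + 4·x + 2·x^2)·Dx^3 + (3 + 7·x + 6·x^2 + 2·x^3)·Dx^4  (order 4).
h: a_k = -2, 2, 3, 2/3, -11/6, 2/5, -7/45, 2/7, -331/1260, …
ICs: h(0) = -2, h′(0) = 2, h′′(0) = 6, h′′′(0) = 4.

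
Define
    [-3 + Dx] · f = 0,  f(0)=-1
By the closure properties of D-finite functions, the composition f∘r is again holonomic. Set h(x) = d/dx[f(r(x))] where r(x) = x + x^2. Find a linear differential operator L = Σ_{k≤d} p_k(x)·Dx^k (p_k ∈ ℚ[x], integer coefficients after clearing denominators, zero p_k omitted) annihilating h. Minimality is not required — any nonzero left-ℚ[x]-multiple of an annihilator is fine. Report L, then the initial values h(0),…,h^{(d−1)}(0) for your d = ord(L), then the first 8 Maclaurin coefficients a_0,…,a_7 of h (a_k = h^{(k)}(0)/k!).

L = (5 + 12·x + 12·x^2) + (-1 - 2·x)·Dx  (order 1).
h: a_k = -3, -15, -81/2, -171/2, -1161/8, -8613/40, -4509/16, -188217/560, …
ICs: h(0) = -3.

f: a_k = -1, -3, -9/2, -9/2, -27/8, -81/40, -81/80, -243/560, …
f∘r: x↦r, Dx↦Dx/r' in L_f ⇒ L₀.
Derive L from L₀ (diff closure).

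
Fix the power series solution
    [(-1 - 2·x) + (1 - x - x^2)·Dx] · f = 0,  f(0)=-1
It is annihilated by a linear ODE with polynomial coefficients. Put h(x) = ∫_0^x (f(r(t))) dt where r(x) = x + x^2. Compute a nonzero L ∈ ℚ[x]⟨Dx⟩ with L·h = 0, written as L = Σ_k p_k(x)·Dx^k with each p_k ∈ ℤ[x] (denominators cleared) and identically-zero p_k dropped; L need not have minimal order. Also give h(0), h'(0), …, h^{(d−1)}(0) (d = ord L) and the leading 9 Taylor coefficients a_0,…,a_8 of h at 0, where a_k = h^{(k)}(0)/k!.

f: a_k = -1, -1, -2, -3, -5, -8, -13, -21, -34, …
Change of var in L_f (x↦r) gives L₀.
h=∫₀ˣh₀: take L = L₀·Dx.
L = (1 + 4·x + 6·x^2 + 4·x^3)·Dx + (-1 + x + 2·x^2 + 2·x^3 + x^4)·Dx^2  (order 2).
h: a_k = 0, -1, -1/2, -1, -7/4, -16/5, -37/6, -86/7, -199/8, …
ICs: h(0) = 0, h′(0) = -1.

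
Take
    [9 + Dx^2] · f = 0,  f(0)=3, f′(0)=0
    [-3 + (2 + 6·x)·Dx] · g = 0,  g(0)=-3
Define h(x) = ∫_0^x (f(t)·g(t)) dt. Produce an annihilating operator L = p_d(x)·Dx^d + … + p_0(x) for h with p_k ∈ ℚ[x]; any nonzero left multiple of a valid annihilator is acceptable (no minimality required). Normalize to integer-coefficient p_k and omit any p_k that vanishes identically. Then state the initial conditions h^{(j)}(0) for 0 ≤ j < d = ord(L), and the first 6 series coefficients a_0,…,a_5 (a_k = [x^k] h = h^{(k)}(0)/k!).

L = (63 + 216·x + 324·x^2)·Dx + (-12 - 36·x)·Dx^2 + (4 + 24·x + 36·x^2)·Dx^3  (order 3).
h: a_k = 0, -9, -27/4, 135/8, 729/64, -1215/128, …
ICs: h(0) = 0, h′(0) = -9, h′′(0) = -27/2.

f: a_k = 3, 0, -27/2, 0, 81/8, 0, …
g: a_k = -3, -9/2, 27/8, -81/16, 1215/128, -5103/256, …
Sym-product of L_f,L_g gives L₀ (≤ ord 2).
Integrate: L := L₀·Dx.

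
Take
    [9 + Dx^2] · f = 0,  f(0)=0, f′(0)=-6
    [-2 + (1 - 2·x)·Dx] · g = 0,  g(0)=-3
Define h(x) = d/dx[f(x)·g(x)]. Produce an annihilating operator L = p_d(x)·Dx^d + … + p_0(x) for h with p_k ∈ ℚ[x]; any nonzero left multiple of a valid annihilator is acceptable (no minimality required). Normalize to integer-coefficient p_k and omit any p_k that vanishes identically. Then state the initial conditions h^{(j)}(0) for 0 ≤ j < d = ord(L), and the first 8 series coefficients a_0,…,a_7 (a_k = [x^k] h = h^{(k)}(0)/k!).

f: a_k = 0, -6, 0, 9, 0, -81/20, 0, 243/280, …
g: a_k = -3, -6, -12, -24, -48, -96, -192, -384, …
L₀ := L_f ⊗_s L_g (sym. prod.), ord ≤ 2.
Derive L from L₀ (diff closure).
L = (1 - 36·x + 36·x^2) + (-4 + 8·x)·Dx + (1 - 4·x + 4·x^2)·Dx^2  (order 2).
h: a_k = 18, 72, 135, 360, 3843/4, 11529/5, 214479/40, 428958/35, …
ICs: h(0) = 18, h′(0) = 72.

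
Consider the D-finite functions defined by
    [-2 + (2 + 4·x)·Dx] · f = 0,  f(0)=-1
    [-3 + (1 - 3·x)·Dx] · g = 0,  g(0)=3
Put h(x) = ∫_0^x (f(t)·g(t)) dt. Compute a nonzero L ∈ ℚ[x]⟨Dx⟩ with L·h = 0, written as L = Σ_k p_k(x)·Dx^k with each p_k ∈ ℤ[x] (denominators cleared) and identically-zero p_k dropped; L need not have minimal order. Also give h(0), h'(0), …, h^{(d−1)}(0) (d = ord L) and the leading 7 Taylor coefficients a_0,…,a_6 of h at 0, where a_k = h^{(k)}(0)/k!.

f: a_k = -1, -1, 1/2, -1/2, 5/8, -7/8, 21/16, …
g: a_k = 3, 9, 27, 81, 243, 729, 2187, …
f·g: L₀ = L_f ⊗_s L_g, ord ≤ 1·1.
Integrate: L := L₀·Dx.
L = (4 + 3·x)·Dx + (-1 + x + 6·x^2)·Dx^2  (order 2).
h: a_k = 0, -3, -6, -23/2, -105/4, -501/8, -157, …
ICs: h(0) = 0, h′(0) = -3.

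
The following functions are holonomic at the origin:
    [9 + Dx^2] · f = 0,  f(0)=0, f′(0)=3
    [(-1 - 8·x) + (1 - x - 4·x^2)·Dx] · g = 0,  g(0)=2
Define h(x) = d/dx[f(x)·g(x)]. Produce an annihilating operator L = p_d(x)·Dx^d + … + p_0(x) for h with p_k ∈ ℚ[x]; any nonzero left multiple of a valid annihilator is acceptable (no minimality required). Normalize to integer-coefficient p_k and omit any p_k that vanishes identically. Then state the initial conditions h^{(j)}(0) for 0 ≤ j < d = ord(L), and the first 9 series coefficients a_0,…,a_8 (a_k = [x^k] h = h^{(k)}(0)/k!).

f: a_k = 0, 3, 0, -9/2, 0, 81/40, 0, -243/560, 0, …
g: a_k = 2, 2, 10, 18, 58, 130, 362, 882, 2330, …
L₀ := L_f ⊗_s L_g (sym. prod.), ord ≤ 2.
h=h₀': d/dx-closure on L₀ ⇒ L.
L = (-33 - 162·x - 567·x^2 + 648·x^3 + 1296·x^4) + (6 + 66·x + 216·x^2 + 576·x^3)·Dx + (1 - 10·x - 31·x^2 + 72·x^3 + 144·x^4)·Dx^2  (order 2).
h: a_k = 6, 12, 63, 180, 2661/4, 18783/10, 236427/40, 587043/35, 110360259/2240, …
ICs: h(0) = 6, h′(0) = 12.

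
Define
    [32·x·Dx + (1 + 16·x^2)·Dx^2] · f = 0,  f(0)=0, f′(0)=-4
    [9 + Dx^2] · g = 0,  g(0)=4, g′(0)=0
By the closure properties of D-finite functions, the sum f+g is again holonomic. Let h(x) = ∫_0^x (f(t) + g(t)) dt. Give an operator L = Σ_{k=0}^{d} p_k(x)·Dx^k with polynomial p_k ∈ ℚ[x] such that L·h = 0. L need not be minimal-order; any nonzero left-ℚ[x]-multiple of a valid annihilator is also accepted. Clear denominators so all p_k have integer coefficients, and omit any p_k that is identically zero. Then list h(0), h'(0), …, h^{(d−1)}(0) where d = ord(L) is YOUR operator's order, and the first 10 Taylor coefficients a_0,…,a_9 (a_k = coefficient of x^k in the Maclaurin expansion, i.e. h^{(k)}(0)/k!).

L = (-52704·x + 967680·x^3 + 663552·x^5)·Dx^2 + (-207 + 13104·x^2 + 283392·x^4 + 331776·x^6)·Dx^3 + (-5856·x + 107520·x^3 + 73728·x^5)·Dx^4 + (-23 + 1456·x^2 + 31488·x^4 + 36864·x^6)·Dx^5  (order 5).
h: a_k = 0, 4, -2, -6, 16/3, 27/10, -512/15, -81/140, 2048/7, 81/1120, …
ICs: h(0) = 0, h′(0) = 4, h′′(0) = -4, h′′′(0) = -36, h′′′′(0) = 128.

f: a_k = 0, -4, 0, 64/3, 0, -1024/5, 0, 16384/7, 0, -262144/9, …
g: a_k = 4, 0, -18, 0, 27/2, 0, -81/20, 0, 729/1120, 0, …
f+g: L₀ = lclm(L_f,L_g), ord ≤ 2+2.
h=∫₀ˣh₀: take L = L₀·Dx.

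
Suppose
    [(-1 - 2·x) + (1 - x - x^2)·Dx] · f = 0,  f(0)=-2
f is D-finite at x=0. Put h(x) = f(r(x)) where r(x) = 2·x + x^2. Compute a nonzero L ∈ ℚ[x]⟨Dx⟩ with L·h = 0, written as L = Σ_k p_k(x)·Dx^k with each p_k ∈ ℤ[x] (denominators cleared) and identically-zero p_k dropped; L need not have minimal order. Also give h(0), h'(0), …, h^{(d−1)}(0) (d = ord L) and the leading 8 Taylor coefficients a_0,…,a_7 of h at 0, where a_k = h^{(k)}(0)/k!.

L = (2 + 10·x + 12·x^2 + 4·x^3) + (-1 + 2·x + 5·x^2 + 4·x^3 + x^4)·Dx  (order 1).
h: a_k = -2, -4, -18, -64, -236, -868, -3190, -11728, …
ICs: h(0) = -2.

f: a_k = -2, -2, -4, -6, -10, -16, -26, -42, …
Change of var in L_f (x↦r) gives L₀.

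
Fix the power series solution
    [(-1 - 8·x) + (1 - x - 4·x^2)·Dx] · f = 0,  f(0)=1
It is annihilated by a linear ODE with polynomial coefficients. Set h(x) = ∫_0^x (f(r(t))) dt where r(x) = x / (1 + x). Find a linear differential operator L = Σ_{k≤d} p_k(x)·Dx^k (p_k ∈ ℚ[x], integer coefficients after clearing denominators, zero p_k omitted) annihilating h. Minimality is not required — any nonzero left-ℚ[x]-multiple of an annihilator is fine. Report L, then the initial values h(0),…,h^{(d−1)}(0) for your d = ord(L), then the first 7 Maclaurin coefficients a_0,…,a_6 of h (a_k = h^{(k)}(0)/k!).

L = (1 + 9·x)·Dx + (-1 - 2·x + 3·x^2 + 4·x^3)·Dx^2  (order 2).
h: a_k = 0, 1, 1/2, 4/3, 0, 16/5, -8/3, …
ICs: h(0) = 0, h′(0) = 1.

f: a_k = 1, 1, 5, 9, 29, 65, 181, …
h₀=f(r): pull back L_f along r ⇒ L₀.
h=∫h₀ ⇒ L = L₀·Dx.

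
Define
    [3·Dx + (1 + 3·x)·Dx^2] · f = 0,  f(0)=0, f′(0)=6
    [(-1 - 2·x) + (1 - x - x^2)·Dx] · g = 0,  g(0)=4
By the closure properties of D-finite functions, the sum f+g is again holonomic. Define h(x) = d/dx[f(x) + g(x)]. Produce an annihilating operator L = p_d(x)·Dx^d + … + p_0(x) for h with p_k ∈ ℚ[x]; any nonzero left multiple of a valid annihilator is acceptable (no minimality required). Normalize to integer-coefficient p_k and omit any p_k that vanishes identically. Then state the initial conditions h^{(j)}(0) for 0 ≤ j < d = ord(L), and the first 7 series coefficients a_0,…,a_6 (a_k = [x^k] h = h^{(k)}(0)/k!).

L = (-126 - 342·x - 468·x^2 - 180·x^3 - 108·x^4) + (-156·x - 576·x^2 - 672·x^3 - 378·x^4 - 180·x^5)·Dx + (7 + 35·x + 29·x^2 - 63·x^3 - 99·x^4 - 93·x^5 - 36·x^6)·Dx^2  (order 2).
h: a_k = 10, -2, 90, -82, 646, -1146, 4962, …
ICs: h(0) = 10, h′(0) = -2.

f: a_k = 0, 6, -9, 18, -81/2, 486/5, -243, …
g: a_k = 4, 4, 8, 12, 20, 32, 52, …
f+g: L₀ = lclm(L_f,L_g), ord ≤ 2+1.
Derive L from L₀ (diff closure).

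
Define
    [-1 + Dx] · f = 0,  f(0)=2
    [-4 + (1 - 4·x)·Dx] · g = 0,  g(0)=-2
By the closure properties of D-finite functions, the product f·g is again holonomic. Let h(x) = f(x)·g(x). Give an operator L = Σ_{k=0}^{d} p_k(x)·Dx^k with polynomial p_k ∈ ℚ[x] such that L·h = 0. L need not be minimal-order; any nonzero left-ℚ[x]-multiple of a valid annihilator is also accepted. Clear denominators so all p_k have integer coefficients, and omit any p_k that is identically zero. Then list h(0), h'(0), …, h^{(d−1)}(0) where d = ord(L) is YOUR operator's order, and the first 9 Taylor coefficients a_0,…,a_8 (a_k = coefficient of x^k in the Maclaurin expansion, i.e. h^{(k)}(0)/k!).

f: a_k = 2, 2, 1, 1/3, 1/12, 1/60, 1/360, 1/2520, 1/20160, …
g: a_k = -2, -8, -32, -128, -512, -2048, -8192, -32768, -131072, …
Sym-product of L_f,L_g gives L₀ (≤ ord 1).
L = (5 - 4·x) + (-1 + 4·x)·Dx  (order 1).
h: a_k = -4, -20, -82, -986/3, -7889/6, -157781/30, -757349/36, -106028861/1260, -3392923553/10080, …
ICs: h(0) = -4.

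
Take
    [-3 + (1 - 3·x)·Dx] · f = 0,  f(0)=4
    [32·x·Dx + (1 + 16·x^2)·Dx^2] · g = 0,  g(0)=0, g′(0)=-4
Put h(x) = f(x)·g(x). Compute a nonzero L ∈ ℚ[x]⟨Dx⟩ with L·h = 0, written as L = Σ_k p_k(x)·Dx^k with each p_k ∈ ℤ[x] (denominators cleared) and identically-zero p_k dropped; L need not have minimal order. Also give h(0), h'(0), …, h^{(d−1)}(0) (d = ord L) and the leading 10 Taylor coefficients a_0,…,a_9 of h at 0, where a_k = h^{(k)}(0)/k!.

f: a_k = 4, 12, 36, 108, 324, 972, 2916, 8748, 26244, 78732, …
g: a_k = 0, -4, 0, 64/3, 0, -1024/5, 0, 16384/7, 0, -262144/9, …
Product ⇒ symmetric product L₀, ord ≤ 2.
L = 96·x + (6 - 32·x + 192·x^2)·Dx + (-1 + 3·x - 16·x^2 + 48·x^3)·Dx^2  (order 2).
h: a_k = 0, -16, -48, -176/3, -176, -6736/5, -20208/5, -96688/35, -290064/35, -44531888/315, …
ICs: h(0) = 0, h′(0) = -16.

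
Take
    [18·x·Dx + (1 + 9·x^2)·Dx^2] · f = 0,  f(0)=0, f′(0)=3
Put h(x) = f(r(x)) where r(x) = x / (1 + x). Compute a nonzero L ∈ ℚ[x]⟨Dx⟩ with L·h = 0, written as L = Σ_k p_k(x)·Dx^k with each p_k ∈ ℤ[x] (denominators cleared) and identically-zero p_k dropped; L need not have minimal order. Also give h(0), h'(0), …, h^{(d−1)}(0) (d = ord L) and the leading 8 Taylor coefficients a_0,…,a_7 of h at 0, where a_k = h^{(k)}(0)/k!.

f: a_k = 0, 3, 0, -9, 0, 243/5, 0, -2187/7, …
f∘r: x↦r, Dx↦Dx/r' in L_f ⇒ L₀.
L = (2 + 20·x)·Dx + (1 + 2·x + 10·x^2)·Dx^2  (order 2).
h: a_k = 0, 3, -3, -6, 24, -12/5, -156, 1992/7, …
ICs: h(0) = 0, h′(0) = 3.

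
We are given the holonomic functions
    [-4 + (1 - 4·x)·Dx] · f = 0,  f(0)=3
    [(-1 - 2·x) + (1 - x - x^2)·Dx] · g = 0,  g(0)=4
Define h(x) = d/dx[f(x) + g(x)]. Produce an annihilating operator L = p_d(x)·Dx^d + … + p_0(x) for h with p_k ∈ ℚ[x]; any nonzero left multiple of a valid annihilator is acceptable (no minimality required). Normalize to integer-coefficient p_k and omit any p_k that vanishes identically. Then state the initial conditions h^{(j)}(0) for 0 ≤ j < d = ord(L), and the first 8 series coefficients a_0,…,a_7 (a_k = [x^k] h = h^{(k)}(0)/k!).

f: a_k = 3, 12, 48, 192, 768, 3072, 12288, 49152, …
g: a_k = 4, 4, 8, 12, 20, 32, 52, 84, …
f+g: L₀ = lclm(L_f,L_g), ord ≤ 1+1.
Differentiate: ansatz ord ≤ ord L₀ ⇒ L.
L = (120 + 192·x + 432·x^2 - 96·x^3 + 96·x^4) + (-39 - 48·x + 210·x^2 + 252·x^3 - 48·x^4 + 96·x^5)·Dx + (2 - x - 42·x^2 + 54·x^3 + 7·x^4 + 16·x^6)·Dx^2  (order 2).
h: a_k = 16, 112, 612, 3152, 15520, 74040, 344652, 1573952, …
ICs: h(0) = 16, h′(0) = 112.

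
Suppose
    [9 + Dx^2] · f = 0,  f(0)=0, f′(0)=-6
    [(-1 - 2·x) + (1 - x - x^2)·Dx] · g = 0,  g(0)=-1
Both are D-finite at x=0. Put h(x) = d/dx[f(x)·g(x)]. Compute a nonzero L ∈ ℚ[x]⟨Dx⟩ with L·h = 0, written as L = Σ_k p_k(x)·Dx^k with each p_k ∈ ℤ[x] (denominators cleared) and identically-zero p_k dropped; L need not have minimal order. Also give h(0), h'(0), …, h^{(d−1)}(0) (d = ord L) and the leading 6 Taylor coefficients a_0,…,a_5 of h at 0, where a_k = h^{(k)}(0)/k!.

f: a_k = 0, -6, 0, 9, 0, -81/20, …
g: a_k = -1, -1, -2, -3, -5, -8, …
Sym-product of L_f,L_g gives L₀ (≤ ord 2).
Differentiate: ansatz ord ≤ ord L₀ ⇒ L.
L = (3 - 162·x - 81·x^2 + 162·x^3 + 81·x^4) + (-12 - 6·x + 54·x^2 + 36·x^3)·Dx + (7 - 16·x - 7·x^2 + 18·x^3 + 9·x^4)·Dx^2  (order 2).
h: a_k = 6, 12, 9, 36, 321/4, 1503/10, …
ICs: h(0) = 6, h′(0) = 12.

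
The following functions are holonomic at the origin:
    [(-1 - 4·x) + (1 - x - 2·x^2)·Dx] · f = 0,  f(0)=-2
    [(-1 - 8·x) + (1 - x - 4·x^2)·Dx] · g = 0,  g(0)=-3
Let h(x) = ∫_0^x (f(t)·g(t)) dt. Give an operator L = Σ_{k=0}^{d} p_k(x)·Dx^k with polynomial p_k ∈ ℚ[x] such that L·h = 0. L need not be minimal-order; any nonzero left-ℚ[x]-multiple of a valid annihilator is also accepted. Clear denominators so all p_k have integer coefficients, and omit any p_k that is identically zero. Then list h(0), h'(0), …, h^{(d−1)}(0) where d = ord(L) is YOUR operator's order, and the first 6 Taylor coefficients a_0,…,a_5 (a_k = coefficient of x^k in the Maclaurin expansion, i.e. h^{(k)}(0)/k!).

f: a_k = -2, -2, -6, -10, -22, -42, …
g: a_k = -3, -3, -15, -27, -87, -195, …
L₀ := L_f ⊗_s L_g (sym. prod.), ord ≤ 1.
h=∫₀ˣh₀: take L = L₀·Dx.
L = (-2 - 10·x + 18·x^2 + 32·x^3)·Dx + (1 - 2·x - 5·x^2 + 6·x^3 + 8·x^4)·Dx^2  (order 2).
h: a_k = 0, 6, 6, 18, 33, 414/5, …
ICs: h(0) = 0, h′(0) = 6.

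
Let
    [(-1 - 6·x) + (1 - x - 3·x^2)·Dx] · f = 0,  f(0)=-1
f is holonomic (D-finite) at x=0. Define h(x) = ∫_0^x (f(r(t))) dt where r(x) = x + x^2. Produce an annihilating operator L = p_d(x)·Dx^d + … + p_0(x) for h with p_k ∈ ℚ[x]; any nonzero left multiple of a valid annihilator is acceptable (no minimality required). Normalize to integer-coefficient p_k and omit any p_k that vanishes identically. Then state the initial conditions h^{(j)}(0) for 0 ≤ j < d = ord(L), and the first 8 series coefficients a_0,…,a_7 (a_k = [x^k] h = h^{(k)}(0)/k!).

L = (1 + 8·x + 18·x^2 + 12·x^3)·Dx + (-1 + x + 4·x^2 + 6·x^3 + 3·x^4)·Dx^2  (order 2).
h: a_k = 0, -1, -1/2, -5/3, -15/4, -44/5, -137/6, -418/7, …
ICs: h(0) = 0, h′(0) = -1.

f: a_k = -1, -1, -4, -7, -19, -40, -97, -217, …
L₀ from L_f via x↦r, Dx↦r'^{-1}Dx.
h=∫₀ˣh₀: take L = L₀·Dx.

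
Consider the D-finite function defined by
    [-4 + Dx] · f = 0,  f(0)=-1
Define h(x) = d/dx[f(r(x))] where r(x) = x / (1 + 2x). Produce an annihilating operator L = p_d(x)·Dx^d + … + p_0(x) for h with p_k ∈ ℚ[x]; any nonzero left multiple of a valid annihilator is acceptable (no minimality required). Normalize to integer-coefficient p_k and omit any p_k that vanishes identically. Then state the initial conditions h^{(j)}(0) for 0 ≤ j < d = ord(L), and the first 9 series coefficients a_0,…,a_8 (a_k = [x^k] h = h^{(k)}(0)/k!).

L = -8·x + (-1 - 4·x - 4·x^2)·Dx  (order 1).
h: a_k = -4, 0, 16, -128/3, 64, -512/15, -1280/9, 65536/105, -72704/45, …
ICs: h(0) = -4.

f: a_k = -1, -4, -8, -32/3, -32/3, -128/15, -256/45, -1024/315, -512/315, …
f∘r: x↦r, Dx↦Dx/r' in L_f ⇒ L₀.
Differentiate: ansatz ord ≤ ord L₀ ⇒ L.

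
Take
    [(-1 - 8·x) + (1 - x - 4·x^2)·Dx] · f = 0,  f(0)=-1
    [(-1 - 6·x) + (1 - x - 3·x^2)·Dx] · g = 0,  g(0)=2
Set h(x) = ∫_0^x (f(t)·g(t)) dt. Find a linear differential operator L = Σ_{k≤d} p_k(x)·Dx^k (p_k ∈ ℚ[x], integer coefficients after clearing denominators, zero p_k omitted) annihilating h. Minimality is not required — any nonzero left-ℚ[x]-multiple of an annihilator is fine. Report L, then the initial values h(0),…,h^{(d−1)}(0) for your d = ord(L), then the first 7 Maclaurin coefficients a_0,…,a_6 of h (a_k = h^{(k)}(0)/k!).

L = (-2 - 12·x + 21·x^2 + 48·x^3)·Dx + (1 - 2·x - 6·x^2 + 7·x^3 + 12·x^4)·Dx^2  (order 2).
h: a_k = 0, -2, -2, -20/3, -25/2, -168/5, -224/3, …
ICs: h(0) = 0, h′(0) = -2.

f: a_k = -1, -1, -5, -9, -29, -65, -181, …
g: a_k = 2, 2, 8, 14, 38, 80, 194, …
h₀=f·g: eliminate ⇒ L₀, order ≤ 1·1.
Integrate: L := L₀·Dx.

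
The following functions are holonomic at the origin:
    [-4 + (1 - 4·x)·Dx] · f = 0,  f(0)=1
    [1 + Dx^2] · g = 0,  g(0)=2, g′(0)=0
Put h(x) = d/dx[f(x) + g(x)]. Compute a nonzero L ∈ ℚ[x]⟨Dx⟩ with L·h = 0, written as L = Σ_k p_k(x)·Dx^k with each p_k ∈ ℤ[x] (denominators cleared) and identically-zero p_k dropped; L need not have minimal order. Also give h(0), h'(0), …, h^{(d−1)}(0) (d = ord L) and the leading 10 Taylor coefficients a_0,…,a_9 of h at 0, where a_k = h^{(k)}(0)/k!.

f: a_k = 1, 4, 16, 64, 256, 1024, 4096, 16384, 65536, 262144, …
g: a_k = 2, 0, -1, 0, 1/12, 0, -1/360, 0, 1/20160, 0, …
Sum ⇒ L₀ = lclm(L_f,L_g) in ℚ(x)⟨Dx⟩.
Derive L from L₀ (diff closure).
L = (1544 - 64·x + 128·x^2) + (-97 + 396·x - 48·x^2 + 64·x^3)·Dx + (1544 - 64·x + 128·x^2)·Dx^2 + (-97 + 396·x - 48·x^2 + 64·x^3)·Dx^3  (order 3).
h: a_k = 4, 30, 192, 3073/3, 5120, 1474559/60, 114688, 1321205761/2520, 2359296, 1902536294399/181440, …
ICs: h(0) = 4, h′(0) = 30, h′′(0) = 384.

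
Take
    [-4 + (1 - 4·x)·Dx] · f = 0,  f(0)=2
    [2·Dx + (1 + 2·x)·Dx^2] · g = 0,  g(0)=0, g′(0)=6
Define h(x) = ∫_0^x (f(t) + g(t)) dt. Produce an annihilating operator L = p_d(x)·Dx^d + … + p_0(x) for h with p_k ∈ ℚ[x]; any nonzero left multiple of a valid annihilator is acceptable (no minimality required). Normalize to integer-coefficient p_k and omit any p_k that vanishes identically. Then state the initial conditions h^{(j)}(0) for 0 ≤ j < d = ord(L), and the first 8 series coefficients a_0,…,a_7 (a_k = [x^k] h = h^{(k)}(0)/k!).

f: a_k = 2, 8, 32, 128, 512, 2048, 8192, 32768, …
g: a_k = 0, 6, -6, 8, -12, 96/5, -32, 384/7, …
h₀=f+g: left-lcm gives L₀, ord ≤ 3.
Integrate: L := L₀·Dx.
L = (128 + 64·x)·Dx^2 + (44 + 224·x + 128·x^2)·Dx^3 + (-5 + 6·x + 48·x^2 + 32·x^3)·Dx^4  (order 4).
h: a_k = 0, 2, 7, 26/3, 34, 100, 5168/15, 8160/7, …
ICs: h(0) = 0, h′(0) = 2, h′′(0) = 14, h′′′(0) = 52.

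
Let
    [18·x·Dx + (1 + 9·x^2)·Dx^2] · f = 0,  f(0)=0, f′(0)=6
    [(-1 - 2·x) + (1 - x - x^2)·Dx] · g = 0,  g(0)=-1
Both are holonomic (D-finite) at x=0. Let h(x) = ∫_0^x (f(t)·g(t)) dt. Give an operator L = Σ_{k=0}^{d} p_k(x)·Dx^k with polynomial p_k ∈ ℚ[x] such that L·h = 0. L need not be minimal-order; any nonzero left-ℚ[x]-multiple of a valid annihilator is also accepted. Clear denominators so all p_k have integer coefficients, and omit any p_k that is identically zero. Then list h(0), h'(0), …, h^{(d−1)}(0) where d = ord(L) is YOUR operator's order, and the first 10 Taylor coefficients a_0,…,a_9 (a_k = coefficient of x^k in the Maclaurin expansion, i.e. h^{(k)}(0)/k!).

f: a_k = 0, 6, 0, -18, 0, 486/5, 0, -4374/7, 0, 4374, …
g: a_k = -1, -1, -2, -3, -5, -8, -13, -21, -34, -55, …
Sym-product of L_f,L_g gives L₀ (≤ ord 2).
∫: right-multiply L₀ by Dx.
L = (2 + 18·x + 54·x^2)·Dx + (2 - 14·x + 36·x^2 + 54·x^3)·Dx^2 + (-1 + x - 8·x^2 + 9·x^3 + 9·x^4)·Dx^3  (order 3).
h: a_k = 0, 0, -3, -2, 3/2, 0, -76/5, -456/35, 7743/140, 1366/35, …
ICs: h(0) = 0, h′(0) = 0, h′′(0) = -6.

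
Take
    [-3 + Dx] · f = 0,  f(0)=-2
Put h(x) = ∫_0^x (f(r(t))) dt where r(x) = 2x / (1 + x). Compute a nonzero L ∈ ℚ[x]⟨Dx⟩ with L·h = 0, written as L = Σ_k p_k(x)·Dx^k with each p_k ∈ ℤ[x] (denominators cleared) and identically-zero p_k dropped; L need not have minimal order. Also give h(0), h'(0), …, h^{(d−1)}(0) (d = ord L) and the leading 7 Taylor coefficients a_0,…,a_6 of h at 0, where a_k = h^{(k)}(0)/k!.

L = -6·Dx + (1 + 2·x + x^2)·Dx^2  (order 2).
h: a_k = 0, -2, -6, -8, -3, 12/5, 2/5, …
ICs: h(0) = 0, h′(0) = -2.

f: a_k = -2, -6, -9, -9, -27/4, -81/20, -81/40, …
Change of var in L_f (x↦r) gives L₀.
Integrate: L := L₀·Dx.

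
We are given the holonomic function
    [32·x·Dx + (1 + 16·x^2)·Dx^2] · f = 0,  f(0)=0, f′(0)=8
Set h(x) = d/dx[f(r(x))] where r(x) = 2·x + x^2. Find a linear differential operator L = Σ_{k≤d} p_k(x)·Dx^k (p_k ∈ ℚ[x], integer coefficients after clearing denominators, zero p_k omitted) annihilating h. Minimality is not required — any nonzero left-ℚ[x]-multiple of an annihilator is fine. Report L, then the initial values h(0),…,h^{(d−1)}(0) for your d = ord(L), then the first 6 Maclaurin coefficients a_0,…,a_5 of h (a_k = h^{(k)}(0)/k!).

f: a_k = 0, 8, 0, -128/3, 0, 2048/5, …
f∘r: x↦r, Dx↦Dx/r' in L_f ⇒ L₀.
Derive L from L₀ (diff closure).
L = (-1 + 128·x + 256·x^2 + 192·x^3 + 48·x^4) + (1 + x + 64·x^2 + 128·x^3 + 80·x^4 + 16·x^5)·Dx  (order 1).
h: a_k = 16, 16, -1024, -2048, 64256, 196352, …
ICs: h(0) = 16.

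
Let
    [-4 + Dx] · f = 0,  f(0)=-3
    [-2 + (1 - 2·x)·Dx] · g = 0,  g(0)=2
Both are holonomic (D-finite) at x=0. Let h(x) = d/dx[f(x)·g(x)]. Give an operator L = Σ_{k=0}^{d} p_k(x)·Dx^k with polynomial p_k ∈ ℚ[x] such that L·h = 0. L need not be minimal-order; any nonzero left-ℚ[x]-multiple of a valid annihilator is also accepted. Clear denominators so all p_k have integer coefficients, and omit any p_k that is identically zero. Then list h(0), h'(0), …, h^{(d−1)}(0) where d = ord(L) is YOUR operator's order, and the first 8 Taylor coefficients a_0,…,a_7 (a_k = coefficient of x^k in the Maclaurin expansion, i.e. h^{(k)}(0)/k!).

L = (20 - 48·x + 32·x^2) + (-3 + 10·x - 8·x^2)·Dx  (order 1).
h: a_k = -36, -240, -912, -2688, -6976, -84736/5, -39680, -9531392/105, …
ICs: h(0) = -36.

f: a_k = -3, -12, -24, -32, -32, -128/5, -256/15, -1024/105, …
g: a_k = 2, 4, 8, 16, 32, 64, 128, 256, …
L₀ := L_f ⊗_s L_g (sym. prod.), ord ≤ 1.
h=h₀': d/dx-closure on L₀ ⇒ L.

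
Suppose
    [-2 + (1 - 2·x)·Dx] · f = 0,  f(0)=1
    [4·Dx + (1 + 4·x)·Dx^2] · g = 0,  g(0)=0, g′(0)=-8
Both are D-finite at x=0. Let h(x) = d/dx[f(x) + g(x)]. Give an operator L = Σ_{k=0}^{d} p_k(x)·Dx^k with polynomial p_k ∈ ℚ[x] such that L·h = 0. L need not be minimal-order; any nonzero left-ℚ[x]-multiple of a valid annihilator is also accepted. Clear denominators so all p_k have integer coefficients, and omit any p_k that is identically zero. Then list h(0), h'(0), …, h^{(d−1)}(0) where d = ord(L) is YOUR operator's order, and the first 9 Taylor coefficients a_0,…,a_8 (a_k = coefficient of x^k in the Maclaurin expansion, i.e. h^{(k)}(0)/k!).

L = (28 + 16·x) + (-1 + 40·x + 32·x^2)·Dx + (-1 - 3·x + 6·x^2 + 8·x^3)·Dx^2  (order 2).
h: a_k = -6, 40, -104, 576, -1888, 8576, -31872, 133120, -519680, …
ICs: h(0) = -6, h′(0) = 40.

f: a_k = 1, 2, 4, 8, 16, 32, 64, 128, 256, …
g: a_k = 0, -8, 16, -128/3, 128, -2048/5, 4096/3, -32768/7, 16384, …
f+g: L₀ = lclm(L_f,L_g), ord ≤ 1+2.
Differentiate: ansatz ord ≤ ord L₀ ⇒ L.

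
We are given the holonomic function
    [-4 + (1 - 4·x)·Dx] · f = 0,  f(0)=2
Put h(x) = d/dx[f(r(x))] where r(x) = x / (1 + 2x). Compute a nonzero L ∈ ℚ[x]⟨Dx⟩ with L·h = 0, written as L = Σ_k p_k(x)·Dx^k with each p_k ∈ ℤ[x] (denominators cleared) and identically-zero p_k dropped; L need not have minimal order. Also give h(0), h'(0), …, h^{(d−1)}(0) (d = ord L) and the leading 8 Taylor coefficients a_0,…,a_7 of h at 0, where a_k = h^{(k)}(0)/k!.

L = 4 + (-1 + 2·x)·Dx  (order 1).
h: a_k = 8, 32, 96, 256, 640, 1536, 3584, 8192, …
ICs: h(0) = 8.

f: a_k = 2, 8, 32, 128, 512, 2048, 8192, 32768, …
h₀=f(r): pull back L_f along r ⇒ L₀.
Differentiate: ansatz ord ≤ ord L₀ ⇒ L.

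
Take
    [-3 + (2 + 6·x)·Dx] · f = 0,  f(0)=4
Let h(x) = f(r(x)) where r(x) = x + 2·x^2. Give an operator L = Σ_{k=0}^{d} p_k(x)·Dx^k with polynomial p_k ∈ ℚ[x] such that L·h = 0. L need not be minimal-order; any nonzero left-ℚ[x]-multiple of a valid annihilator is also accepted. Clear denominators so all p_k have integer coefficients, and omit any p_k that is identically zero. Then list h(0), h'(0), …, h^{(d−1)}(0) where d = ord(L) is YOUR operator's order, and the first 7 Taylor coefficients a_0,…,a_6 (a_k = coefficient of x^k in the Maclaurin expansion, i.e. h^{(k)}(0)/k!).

L = (-3 - 12·x) + (2 + 6·x + 12·x^2)·Dx  (order 1).
h: a_k = 4, 6, 15/2, -45/4, 315/32, 405/64, -11205/256, …
ICs: h(0) = 4.

f: a_k = 4, 6, -9/2, 27/4, -405/32, 1701/64, -15309/256, …
h₀=f(r): pull back L_f along r ⇒ L₀.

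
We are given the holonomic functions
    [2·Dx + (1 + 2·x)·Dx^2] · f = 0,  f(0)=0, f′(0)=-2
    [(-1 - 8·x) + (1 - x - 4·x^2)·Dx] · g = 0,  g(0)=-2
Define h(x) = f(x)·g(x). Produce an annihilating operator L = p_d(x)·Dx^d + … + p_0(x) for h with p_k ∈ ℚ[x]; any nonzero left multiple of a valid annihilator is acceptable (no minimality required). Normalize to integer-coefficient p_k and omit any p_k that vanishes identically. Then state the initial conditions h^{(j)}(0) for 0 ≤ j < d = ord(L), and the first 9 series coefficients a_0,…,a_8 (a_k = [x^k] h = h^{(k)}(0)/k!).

f: a_k = 0, -2, 2, -8/3, 4, -32/5, 32/3, -128/7, 32, …
g: a_k = -2, -2, -10, -18, -58, -130, -362, -882, -2330, …
f·g: L₀ = L_f ⊗_s L_g, ord ≤ 2·1.
L = (10 + 32·x) + (22·x + 40·x^2)·Dx + (-1 - x + 6·x^2 + 8·x^3)·Dx^2  (order 2).
h: a_k = 0, 4, 0, 64/3, 40/3, 1672/15, 2152/15, 13144/21, 39752/35, …
ICs: h(0) = 0, h′(0) = 4.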